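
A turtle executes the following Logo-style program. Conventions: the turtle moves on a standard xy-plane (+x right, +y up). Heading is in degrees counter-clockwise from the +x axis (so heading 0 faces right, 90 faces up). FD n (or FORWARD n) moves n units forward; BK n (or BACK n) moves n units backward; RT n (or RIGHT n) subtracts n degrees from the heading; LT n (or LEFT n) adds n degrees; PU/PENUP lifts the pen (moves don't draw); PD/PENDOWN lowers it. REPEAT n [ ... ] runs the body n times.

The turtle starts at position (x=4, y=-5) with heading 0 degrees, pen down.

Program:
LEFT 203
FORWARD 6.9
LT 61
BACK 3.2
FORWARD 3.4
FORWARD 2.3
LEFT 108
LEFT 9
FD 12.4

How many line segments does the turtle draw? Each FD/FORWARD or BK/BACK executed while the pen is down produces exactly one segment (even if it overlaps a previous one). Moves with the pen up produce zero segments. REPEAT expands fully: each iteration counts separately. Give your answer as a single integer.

Executing turtle program step by step:
Start: pos=(4,-5), heading=0, pen down
LT 203: heading 0 -> 203
FD 6.9: (4,-5) -> (-2.351,-7.696) [heading=203, draw]
LT 61: heading 203 -> 264
BK 3.2: (-2.351,-7.696) -> (-2.017,-4.514) [heading=264, draw]
FD 3.4: (-2.017,-4.514) -> (-2.372,-7.895) [heading=264, draw]
FD 2.3: (-2.372,-7.895) -> (-2.613,-10.182) [heading=264, draw]
LT 108: heading 264 -> 12
LT 9: heading 12 -> 21
FD 12.4: (-2.613,-10.182) -> (8.964,-5.739) [heading=21, draw]
Final: pos=(8.964,-5.739), heading=21, 5 segment(s) drawn
Segments drawn: 5

Answer: 5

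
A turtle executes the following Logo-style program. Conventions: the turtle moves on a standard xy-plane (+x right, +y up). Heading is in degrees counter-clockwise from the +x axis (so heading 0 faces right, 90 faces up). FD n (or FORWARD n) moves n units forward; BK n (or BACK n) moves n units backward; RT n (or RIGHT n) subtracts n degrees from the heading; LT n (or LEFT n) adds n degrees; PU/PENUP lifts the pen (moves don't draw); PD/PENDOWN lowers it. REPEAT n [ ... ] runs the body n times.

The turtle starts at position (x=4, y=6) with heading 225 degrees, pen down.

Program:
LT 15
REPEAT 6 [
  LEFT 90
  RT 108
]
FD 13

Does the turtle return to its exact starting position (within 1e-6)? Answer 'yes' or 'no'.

Answer: no

Derivation:
Executing turtle program step by step:
Start: pos=(4,6), heading=225, pen down
LT 15: heading 225 -> 240
REPEAT 6 [
  -- iteration 1/6 --
  LT 90: heading 240 -> 330
  RT 108: heading 330 -> 222
  -- iteration 2/6 --
  LT 90: heading 222 -> 312
  RT 108: heading 312 -> 204
  -- iteration 3/6 --
  LT 90: heading 204 -> 294
  RT 108: heading 294 -> 186
  -- iteration 4/6 --
  LT 90: heading 186 -> 276
  RT 108: heading 276 -> 168
  -- iteration 5/6 --
  LT 90: heading 168 -> 258
  RT 108: heading 258 -> 150
  -- iteration 6/6 --
  LT 90: heading 150 -> 240
  RT 108: heading 240 -> 132
]
FD 13: (4,6) -> (-4.699,15.661) [heading=132, draw]
Final: pos=(-4.699,15.661), heading=132, 1 segment(s) drawn

Start position: (4, 6)
Final position: (-4.699, 15.661)
Distance = 13; >= 1e-6 -> NOT closed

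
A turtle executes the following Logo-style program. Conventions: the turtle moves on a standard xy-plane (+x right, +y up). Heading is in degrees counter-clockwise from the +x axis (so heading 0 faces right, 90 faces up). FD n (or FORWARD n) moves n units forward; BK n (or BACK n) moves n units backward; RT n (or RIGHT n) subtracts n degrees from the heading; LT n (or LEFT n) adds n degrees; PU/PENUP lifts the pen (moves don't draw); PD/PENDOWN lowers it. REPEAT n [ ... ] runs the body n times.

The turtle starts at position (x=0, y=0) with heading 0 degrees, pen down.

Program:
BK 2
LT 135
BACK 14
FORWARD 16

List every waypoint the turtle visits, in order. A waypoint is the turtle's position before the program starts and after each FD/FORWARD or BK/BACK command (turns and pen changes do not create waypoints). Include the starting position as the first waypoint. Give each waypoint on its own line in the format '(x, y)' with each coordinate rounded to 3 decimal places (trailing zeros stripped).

Answer: (0, 0)
(-2, 0)
(7.899, -9.899)
(-3.414, 1.414)

Derivation:
Executing turtle program step by step:
Start: pos=(0,0), heading=0, pen down
BK 2: (0,0) -> (-2,0) [heading=0, draw]
LT 135: heading 0 -> 135
BK 14: (-2,0) -> (7.899,-9.899) [heading=135, draw]
FD 16: (7.899,-9.899) -> (-3.414,1.414) [heading=135, draw]
Final: pos=(-3.414,1.414), heading=135, 3 segment(s) drawn
Waypoints (4 total):
(0, 0)
(-2, 0)
(7.899, -9.899)
(-3.414, 1.414)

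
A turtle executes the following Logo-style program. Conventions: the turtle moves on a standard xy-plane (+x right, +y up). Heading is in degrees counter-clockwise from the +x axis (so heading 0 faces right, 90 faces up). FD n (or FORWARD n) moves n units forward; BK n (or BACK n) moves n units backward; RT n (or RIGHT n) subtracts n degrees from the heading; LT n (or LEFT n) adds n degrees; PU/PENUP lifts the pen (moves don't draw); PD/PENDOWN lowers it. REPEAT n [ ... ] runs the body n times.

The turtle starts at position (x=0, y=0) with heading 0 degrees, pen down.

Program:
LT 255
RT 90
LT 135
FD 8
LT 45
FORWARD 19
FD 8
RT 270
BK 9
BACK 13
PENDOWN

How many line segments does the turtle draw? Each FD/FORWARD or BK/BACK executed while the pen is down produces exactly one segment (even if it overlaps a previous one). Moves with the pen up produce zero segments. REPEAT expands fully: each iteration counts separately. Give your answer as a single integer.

Executing turtle program step by step:
Start: pos=(0,0), heading=0, pen down
LT 255: heading 0 -> 255
RT 90: heading 255 -> 165
LT 135: heading 165 -> 300
FD 8: (0,0) -> (4,-6.928) [heading=300, draw]
LT 45: heading 300 -> 345
FD 19: (4,-6.928) -> (22.353,-11.846) [heading=345, draw]
FD 8: (22.353,-11.846) -> (30.08,-13.916) [heading=345, draw]
RT 270: heading 345 -> 75
BK 9: (30.08,-13.916) -> (27.751,-22.61) [heading=75, draw]
BK 13: (27.751,-22.61) -> (24.386,-35.167) [heading=75, draw]
PD: pen down
Final: pos=(24.386,-35.167), heading=75, 5 segment(s) drawn
Segments drawn: 5

Answer: 5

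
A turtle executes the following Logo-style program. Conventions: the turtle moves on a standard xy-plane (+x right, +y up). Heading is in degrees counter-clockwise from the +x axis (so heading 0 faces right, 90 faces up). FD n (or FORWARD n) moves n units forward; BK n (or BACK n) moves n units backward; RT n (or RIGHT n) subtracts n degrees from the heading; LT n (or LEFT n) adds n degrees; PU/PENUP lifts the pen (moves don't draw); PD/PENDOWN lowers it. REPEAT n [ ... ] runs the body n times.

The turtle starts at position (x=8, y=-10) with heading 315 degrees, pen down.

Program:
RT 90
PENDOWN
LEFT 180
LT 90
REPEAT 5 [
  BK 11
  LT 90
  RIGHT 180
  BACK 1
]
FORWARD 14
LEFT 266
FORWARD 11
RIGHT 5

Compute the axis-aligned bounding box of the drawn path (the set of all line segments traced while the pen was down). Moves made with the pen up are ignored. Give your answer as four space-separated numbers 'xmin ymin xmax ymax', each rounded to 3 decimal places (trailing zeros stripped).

Executing turtle program step by step:
Start: pos=(8,-10), heading=315, pen down
RT 90: heading 315 -> 225
PD: pen down
LT 180: heading 225 -> 45
LT 90: heading 45 -> 135
REPEAT 5 [
  -- iteration 1/5 --
  BK 11: (8,-10) -> (15.778,-17.778) [heading=135, draw]
  LT 90: heading 135 -> 225
  RT 180: heading 225 -> 45
  BK 1: (15.778,-17.778) -> (15.071,-18.485) [heading=45, draw]
  -- iteration 2/5 --
  BK 11: (15.071,-18.485) -> (7.293,-26.263) [heading=45, draw]
  LT 90: heading 45 -> 135
  RT 180: heading 135 -> 315
  BK 1: (7.293,-26.263) -> (6.586,-25.556) [heading=315, draw]
  -- iteration 3/5 --
  BK 11: (6.586,-25.556) -> (-1.192,-17.778) [heading=315, draw]
  LT 90: heading 315 -> 45
  RT 180: heading 45 -> 225
  BK 1: (-1.192,-17.778) -> (-0.485,-17.071) [heading=225, draw]
  -- iteration 4/5 --
  BK 11: (-0.485,-17.071) -> (7.293,-9.293) [heading=225, draw]
  LT 90: heading 225 -> 315
  RT 180: heading 315 -> 135
  BK 1: (7.293,-9.293) -> (8,-10) [heading=135, draw]
  -- iteration 5/5 --
  BK 11: (8,-10) -> (15.778,-17.778) [heading=135, draw]
  LT 90: heading 135 -> 225
  RT 180: heading 225 -> 45
  BK 1: (15.778,-17.778) -> (15.071,-18.485) [heading=45, draw]
]
FD 14: (15.071,-18.485) -> (24.971,-8.586) [heading=45, draw]
LT 266: heading 45 -> 311
FD 11: (24.971,-8.586) -> (32.187,-16.888) [heading=311, draw]
RT 5: heading 311 -> 306
Final: pos=(32.187,-16.888), heading=306, 12 segment(s) drawn

Segment endpoints: x in {-1.192, -0.485, 6.586, 7.293, 7.293, 8, 8, 15.071, 15.071, 15.778, 15.778, 24.971, 32.187}, y in {-26.263, -25.556, -18.485, -17.778, -17.778, -17.071, -16.888, -10, -10, -9.293, -8.586}
xmin=-1.192, ymin=-26.263, xmax=32.187, ymax=-8.586

Answer: -1.192 -26.263 32.187 -8.586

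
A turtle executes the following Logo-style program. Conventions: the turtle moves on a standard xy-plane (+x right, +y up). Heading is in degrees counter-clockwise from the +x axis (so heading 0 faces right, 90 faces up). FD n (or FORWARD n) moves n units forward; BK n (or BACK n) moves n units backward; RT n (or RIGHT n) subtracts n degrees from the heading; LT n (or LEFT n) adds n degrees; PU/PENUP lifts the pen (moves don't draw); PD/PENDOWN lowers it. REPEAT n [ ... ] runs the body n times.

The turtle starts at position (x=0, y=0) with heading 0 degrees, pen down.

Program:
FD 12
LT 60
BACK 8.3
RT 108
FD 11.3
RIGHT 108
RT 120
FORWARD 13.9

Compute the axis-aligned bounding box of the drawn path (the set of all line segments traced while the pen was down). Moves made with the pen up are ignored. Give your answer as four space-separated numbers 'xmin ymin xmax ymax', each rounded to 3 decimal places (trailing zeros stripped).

Executing turtle program step by step:
Start: pos=(0,0), heading=0, pen down
FD 12: (0,0) -> (12,0) [heading=0, draw]
LT 60: heading 0 -> 60
BK 8.3: (12,0) -> (7.85,-7.188) [heading=60, draw]
RT 108: heading 60 -> 312
FD 11.3: (7.85,-7.188) -> (15.411,-15.586) [heading=312, draw]
RT 108: heading 312 -> 204
RT 120: heading 204 -> 84
FD 13.9: (15.411,-15.586) -> (16.864,-1.762) [heading=84, draw]
Final: pos=(16.864,-1.762), heading=84, 4 segment(s) drawn

Segment endpoints: x in {0, 7.85, 12, 15.411, 16.864}, y in {-15.586, -7.188, -1.762, 0}
xmin=0, ymin=-15.586, xmax=16.864, ymax=0

Answer: 0 -15.586 16.864 0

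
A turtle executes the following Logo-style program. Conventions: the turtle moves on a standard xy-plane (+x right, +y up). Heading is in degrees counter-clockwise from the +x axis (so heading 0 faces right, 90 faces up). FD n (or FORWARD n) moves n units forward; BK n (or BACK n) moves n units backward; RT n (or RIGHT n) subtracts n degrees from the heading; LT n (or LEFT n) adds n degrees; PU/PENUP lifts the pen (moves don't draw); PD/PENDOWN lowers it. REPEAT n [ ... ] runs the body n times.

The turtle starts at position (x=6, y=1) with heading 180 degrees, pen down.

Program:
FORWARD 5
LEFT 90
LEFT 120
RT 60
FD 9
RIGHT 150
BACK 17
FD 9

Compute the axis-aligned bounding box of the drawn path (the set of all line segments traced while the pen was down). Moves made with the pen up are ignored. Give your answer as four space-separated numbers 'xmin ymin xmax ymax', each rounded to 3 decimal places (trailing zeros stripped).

Executing turtle program step by step:
Start: pos=(6,1), heading=180, pen down
FD 5: (6,1) -> (1,1) [heading=180, draw]
LT 90: heading 180 -> 270
LT 120: heading 270 -> 30
RT 60: heading 30 -> 330
FD 9: (1,1) -> (8.794,-3.5) [heading=330, draw]
RT 150: heading 330 -> 180
BK 17: (8.794,-3.5) -> (25.794,-3.5) [heading=180, draw]
FD 9: (25.794,-3.5) -> (16.794,-3.5) [heading=180, draw]
Final: pos=(16.794,-3.5), heading=180, 4 segment(s) drawn

Segment endpoints: x in {1, 6, 8.794, 16.794, 25.794}, y in {-3.5, -3.5, -3.5, 1, 1}
xmin=1, ymin=-3.5, xmax=25.794, ymax=1

Answer: 1 -3.5 25.794 1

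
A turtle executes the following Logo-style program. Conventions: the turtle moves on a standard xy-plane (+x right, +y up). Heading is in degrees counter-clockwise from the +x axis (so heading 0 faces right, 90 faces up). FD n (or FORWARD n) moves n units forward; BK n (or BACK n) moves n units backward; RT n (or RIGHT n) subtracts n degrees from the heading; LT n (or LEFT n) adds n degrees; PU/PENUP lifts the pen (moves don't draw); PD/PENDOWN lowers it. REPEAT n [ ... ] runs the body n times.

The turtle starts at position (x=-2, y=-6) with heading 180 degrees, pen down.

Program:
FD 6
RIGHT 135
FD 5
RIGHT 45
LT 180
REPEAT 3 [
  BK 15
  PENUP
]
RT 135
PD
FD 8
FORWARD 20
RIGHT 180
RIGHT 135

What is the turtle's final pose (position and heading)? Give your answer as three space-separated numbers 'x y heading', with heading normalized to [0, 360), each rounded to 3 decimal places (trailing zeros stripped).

Answer: 60.335 17.335 90

Derivation:
Executing turtle program step by step:
Start: pos=(-2,-6), heading=180, pen down
FD 6: (-2,-6) -> (-8,-6) [heading=180, draw]
RT 135: heading 180 -> 45
FD 5: (-8,-6) -> (-4.464,-2.464) [heading=45, draw]
RT 45: heading 45 -> 0
LT 180: heading 0 -> 180
REPEAT 3 [
  -- iteration 1/3 --
  BK 15: (-4.464,-2.464) -> (10.536,-2.464) [heading=180, draw]
  PU: pen up
  -- iteration 2/3 --
  BK 15: (10.536,-2.464) -> (25.536,-2.464) [heading=180, move]
  PU: pen up
  -- iteration 3/3 --
  BK 15: (25.536,-2.464) -> (40.536,-2.464) [heading=180, move]
  PU: pen up
]
RT 135: heading 180 -> 45
PD: pen down
FD 8: (40.536,-2.464) -> (46.192,3.192) [heading=45, draw]
FD 20: (46.192,3.192) -> (60.335,17.335) [heading=45, draw]
RT 180: heading 45 -> 225
RT 135: heading 225 -> 90
Final: pos=(60.335,17.335), heading=90, 5 segment(s) drawn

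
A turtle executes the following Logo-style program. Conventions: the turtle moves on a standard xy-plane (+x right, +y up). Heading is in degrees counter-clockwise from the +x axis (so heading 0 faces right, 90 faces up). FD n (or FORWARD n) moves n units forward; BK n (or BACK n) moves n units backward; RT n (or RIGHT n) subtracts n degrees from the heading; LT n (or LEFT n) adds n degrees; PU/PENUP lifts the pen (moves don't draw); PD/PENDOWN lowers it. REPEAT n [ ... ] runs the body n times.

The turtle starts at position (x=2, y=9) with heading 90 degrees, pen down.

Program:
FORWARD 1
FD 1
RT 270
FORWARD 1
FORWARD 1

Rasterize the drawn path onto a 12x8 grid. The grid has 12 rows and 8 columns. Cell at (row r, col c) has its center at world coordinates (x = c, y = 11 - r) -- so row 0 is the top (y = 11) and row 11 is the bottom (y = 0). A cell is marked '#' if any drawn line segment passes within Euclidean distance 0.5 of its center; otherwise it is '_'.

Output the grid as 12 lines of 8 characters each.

Answer: ###_____
__#_____
__#_____
________
________
________
________
________
________
________
________
________

Derivation:
Segment 0: (2,9) -> (2,10)
Segment 1: (2,10) -> (2,11)
Segment 2: (2,11) -> (1,11)
Segment 3: (1,11) -> (0,11)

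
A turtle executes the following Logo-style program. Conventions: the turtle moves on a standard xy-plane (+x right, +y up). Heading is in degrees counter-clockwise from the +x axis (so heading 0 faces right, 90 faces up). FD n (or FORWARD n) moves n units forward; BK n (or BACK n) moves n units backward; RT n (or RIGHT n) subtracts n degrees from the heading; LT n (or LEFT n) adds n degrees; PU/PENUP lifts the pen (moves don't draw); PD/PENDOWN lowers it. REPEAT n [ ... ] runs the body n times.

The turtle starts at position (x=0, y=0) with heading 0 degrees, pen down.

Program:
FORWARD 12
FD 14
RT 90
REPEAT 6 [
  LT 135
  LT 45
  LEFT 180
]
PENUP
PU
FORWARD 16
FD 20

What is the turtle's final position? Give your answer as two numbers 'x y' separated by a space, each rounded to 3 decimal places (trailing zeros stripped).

Answer: 26 -36

Derivation:
Executing turtle program step by step:
Start: pos=(0,0), heading=0, pen down
FD 12: (0,0) -> (12,0) [heading=0, draw]
FD 14: (12,0) -> (26,0) [heading=0, draw]
RT 90: heading 0 -> 270
REPEAT 6 [
  -- iteration 1/6 --
  LT 135: heading 270 -> 45
  LT 45: heading 45 -> 90
  LT 180: heading 90 -> 270
  -- iteration 2/6 --
  LT 135: heading 270 -> 45
  LT 45: heading 45 -> 90
  LT 180: heading 90 -> 270
  -- iteration 3/6 --
  LT 135: heading 270 -> 45
  LT 45: heading 45 -> 90
  LT 180: heading 90 -> 270
  -- iteration 4/6 --
  LT 135: heading 270 -> 45
  LT 45: heading 45 -> 90
  LT 180: heading 90 -> 270
  -- iteration 5/6 --
  LT 135: heading 270 -> 45
  LT 45: heading 45 -> 90
  LT 180: heading 90 -> 270
  -- iteration 6/6 --
  LT 135: heading 270 -> 45
  LT 45: heading 45 -> 90
  LT 180: heading 90 -> 270
]
PU: pen up
PU: pen up
FD 16: (26,0) -> (26,-16) [heading=270, move]
FD 20: (26,-16) -> (26,-36) [heading=270, move]
Final: pos=(26,-36), heading=270, 2 segment(s) drawn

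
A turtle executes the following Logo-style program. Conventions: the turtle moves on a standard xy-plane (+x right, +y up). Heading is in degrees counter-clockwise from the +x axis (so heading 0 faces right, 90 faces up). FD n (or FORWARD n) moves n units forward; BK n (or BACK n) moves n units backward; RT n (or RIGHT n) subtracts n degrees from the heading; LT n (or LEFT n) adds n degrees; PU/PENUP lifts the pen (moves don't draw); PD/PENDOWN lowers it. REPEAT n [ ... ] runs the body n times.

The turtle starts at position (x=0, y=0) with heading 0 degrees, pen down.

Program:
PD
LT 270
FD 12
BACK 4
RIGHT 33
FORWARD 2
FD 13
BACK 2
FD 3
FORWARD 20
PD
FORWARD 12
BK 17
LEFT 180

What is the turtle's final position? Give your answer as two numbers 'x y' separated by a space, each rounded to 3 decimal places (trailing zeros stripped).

Executing turtle program step by step:
Start: pos=(0,0), heading=0, pen down
PD: pen down
LT 270: heading 0 -> 270
FD 12: (0,0) -> (0,-12) [heading=270, draw]
BK 4: (0,-12) -> (0,-8) [heading=270, draw]
RT 33: heading 270 -> 237
FD 2: (0,-8) -> (-1.089,-9.677) [heading=237, draw]
FD 13: (-1.089,-9.677) -> (-8.17,-20.58) [heading=237, draw]
BK 2: (-8.17,-20.58) -> (-7.08,-18.903) [heading=237, draw]
FD 3: (-7.08,-18.903) -> (-8.714,-21.419) [heading=237, draw]
FD 20: (-8.714,-21.419) -> (-19.607,-38.192) [heading=237, draw]
PD: pen down
FD 12: (-19.607,-38.192) -> (-26.143,-48.256) [heading=237, draw]
BK 17: (-26.143,-48.256) -> (-16.884,-33.999) [heading=237, draw]
LT 180: heading 237 -> 57
Final: pos=(-16.884,-33.999), heading=57, 9 segment(s) drawn

Answer: -16.884 -33.999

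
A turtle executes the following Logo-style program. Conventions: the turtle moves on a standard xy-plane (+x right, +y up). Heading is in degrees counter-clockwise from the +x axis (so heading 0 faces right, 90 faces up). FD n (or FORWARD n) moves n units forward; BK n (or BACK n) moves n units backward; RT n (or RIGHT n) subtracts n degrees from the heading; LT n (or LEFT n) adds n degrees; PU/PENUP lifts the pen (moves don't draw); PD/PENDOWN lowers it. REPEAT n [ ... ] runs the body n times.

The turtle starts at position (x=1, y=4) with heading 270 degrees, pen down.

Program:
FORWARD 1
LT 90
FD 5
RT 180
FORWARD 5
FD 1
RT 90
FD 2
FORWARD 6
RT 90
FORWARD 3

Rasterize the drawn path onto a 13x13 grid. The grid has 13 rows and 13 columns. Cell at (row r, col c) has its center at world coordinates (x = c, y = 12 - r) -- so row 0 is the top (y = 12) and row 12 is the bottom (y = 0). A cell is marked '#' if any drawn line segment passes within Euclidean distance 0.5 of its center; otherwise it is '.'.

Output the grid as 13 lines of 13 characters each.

Segment 0: (1,4) -> (1,3)
Segment 1: (1,3) -> (6,3)
Segment 2: (6,3) -> (1,3)
Segment 3: (1,3) -> (0,3)
Segment 4: (0,3) -> (0,5)
Segment 5: (0,5) -> (0,11)
Segment 6: (0,11) -> (3,11)

Answer: .............
####.........
#............
#............
#............
#............
#............
#............
##...........
#######......
.............
.............
.............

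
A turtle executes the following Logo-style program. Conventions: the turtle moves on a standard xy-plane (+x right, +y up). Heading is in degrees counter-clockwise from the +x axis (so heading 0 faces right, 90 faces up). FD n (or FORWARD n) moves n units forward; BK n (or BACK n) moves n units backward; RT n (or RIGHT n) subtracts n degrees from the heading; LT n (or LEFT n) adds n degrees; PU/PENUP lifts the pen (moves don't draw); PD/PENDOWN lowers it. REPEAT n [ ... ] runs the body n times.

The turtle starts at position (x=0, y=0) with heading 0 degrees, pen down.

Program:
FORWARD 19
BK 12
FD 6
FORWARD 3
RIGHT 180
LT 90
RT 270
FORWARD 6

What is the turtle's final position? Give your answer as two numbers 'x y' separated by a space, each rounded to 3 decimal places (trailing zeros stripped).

Executing turtle program step by step:
Start: pos=(0,0), heading=0, pen down
FD 19: (0,0) -> (19,0) [heading=0, draw]
BK 12: (19,0) -> (7,0) [heading=0, draw]
FD 6: (7,0) -> (13,0) [heading=0, draw]
FD 3: (13,0) -> (16,0) [heading=0, draw]
RT 180: heading 0 -> 180
LT 90: heading 180 -> 270
RT 270: heading 270 -> 0
FD 6: (16,0) -> (22,0) [heading=0, draw]
Final: pos=(22,0), heading=0, 5 segment(s) drawn

Answer: 22 0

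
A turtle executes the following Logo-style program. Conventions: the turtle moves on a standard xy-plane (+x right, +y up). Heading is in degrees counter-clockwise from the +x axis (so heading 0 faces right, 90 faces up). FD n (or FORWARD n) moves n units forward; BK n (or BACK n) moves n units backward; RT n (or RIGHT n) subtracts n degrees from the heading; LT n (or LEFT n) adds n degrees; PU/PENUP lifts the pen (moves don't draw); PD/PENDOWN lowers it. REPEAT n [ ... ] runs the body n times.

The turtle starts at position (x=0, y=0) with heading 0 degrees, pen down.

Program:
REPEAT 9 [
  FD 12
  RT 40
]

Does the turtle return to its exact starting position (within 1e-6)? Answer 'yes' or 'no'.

Answer: yes

Derivation:
Executing turtle program step by step:
Start: pos=(0,0), heading=0, pen down
REPEAT 9 [
  -- iteration 1/9 --
  FD 12: (0,0) -> (12,0) [heading=0, draw]
  RT 40: heading 0 -> 320
  -- iteration 2/9 --
  FD 12: (12,0) -> (21.193,-7.713) [heading=320, draw]
  RT 40: heading 320 -> 280
  -- iteration 3/9 --
  FD 12: (21.193,-7.713) -> (23.276,-19.531) [heading=280, draw]
  RT 40: heading 280 -> 240
  -- iteration 4/9 --
  FD 12: (23.276,-19.531) -> (17.276,-29.923) [heading=240, draw]
  RT 40: heading 240 -> 200
  -- iteration 5/9 --
  FD 12: (17.276,-29.923) -> (6,-34.028) [heading=200, draw]
  RT 40: heading 200 -> 160
  -- iteration 6/9 --
  FD 12: (6,-34.028) -> (-5.276,-29.923) [heading=160, draw]
  RT 40: heading 160 -> 120
  -- iteration 7/9 --
  FD 12: (-5.276,-29.923) -> (-11.276,-19.531) [heading=120, draw]
  RT 40: heading 120 -> 80
  -- iteration 8/9 --
  FD 12: (-11.276,-19.531) -> (-9.193,-7.713) [heading=80, draw]
  RT 40: heading 80 -> 40
  -- iteration 9/9 --
  FD 12: (-9.193,-7.713) -> (0,0) [heading=40, draw]
  RT 40: heading 40 -> 0
]
Final: pos=(0,0), heading=0, 9 segment(s) drawn

Start position: (0, 0)
Final position: (0, 0)
Distance = 0; < 1e-6 -> CLOSED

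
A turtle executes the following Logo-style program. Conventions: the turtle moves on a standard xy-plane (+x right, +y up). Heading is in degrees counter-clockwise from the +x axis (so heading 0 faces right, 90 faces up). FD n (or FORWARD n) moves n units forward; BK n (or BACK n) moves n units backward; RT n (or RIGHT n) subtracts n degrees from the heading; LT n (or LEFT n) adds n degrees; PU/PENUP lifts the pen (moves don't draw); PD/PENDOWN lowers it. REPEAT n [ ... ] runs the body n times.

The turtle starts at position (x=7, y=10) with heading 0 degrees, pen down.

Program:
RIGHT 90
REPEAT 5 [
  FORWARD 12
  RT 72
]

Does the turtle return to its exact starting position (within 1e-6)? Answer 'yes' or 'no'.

Executing turtle program step by step:
Start: pos=(7,10), heading=0, pen down
RT 90: heading 0 -> 270
REPEAT 5 [
  -- iteration 1/5 --
  FD 12: (7,10) -> (7,-2) [heading=270, draw]
  RT 72: heading 270 -> 198
  -- iteration 2/5 --
  FD 12: (7,-2) -> (-4.413,-5.708) [heading=198, draw]
  RT 72: heading 198 -> 126
  -- iteration 3/5 --
  FD 12: (-4.413,-5.708) -> (-11.466,4) [heading=126, draw]
  RT 72: heading 126 -> 54
  -- iteration 4/5 --
  FD 12: (-11.466,4) -> (-4.413,13.708) [heading=54, draw]
  RT 72: heading 54 -> 342
  -- iteration 5/5 --
  FD 12: (-4.413,13.708) -> (7,10) [heading=342, draw]
  RT 72: heading 342 -> 270
]
Final: pos=(7,10), heading=270, 5 segment(s) drawn

Start position: (7, 10)
Final position: (7, 10)
Distance = 0; < 1e-6 -> CLOSED

Answer: yes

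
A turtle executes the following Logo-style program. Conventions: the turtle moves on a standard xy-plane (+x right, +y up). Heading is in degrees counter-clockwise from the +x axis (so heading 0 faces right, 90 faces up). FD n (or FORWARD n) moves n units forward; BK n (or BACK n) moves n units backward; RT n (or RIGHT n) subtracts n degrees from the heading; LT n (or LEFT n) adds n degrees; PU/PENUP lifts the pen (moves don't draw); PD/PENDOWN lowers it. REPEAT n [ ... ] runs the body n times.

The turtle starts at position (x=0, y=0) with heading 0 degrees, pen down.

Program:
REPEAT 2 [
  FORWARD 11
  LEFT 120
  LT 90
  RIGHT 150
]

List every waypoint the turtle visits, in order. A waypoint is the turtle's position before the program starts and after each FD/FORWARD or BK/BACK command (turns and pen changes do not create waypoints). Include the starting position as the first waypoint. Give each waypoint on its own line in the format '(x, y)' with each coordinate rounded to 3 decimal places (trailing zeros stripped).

Answer: (0, 0)
(11, 0)
(16.5, 9.526)

Derivation:
Executing turtle program step by step:
Start: pos=(0,0), heading=0, pen down
REPEAT 2 [
  -- iteration 1/2 --
  FD 11: (0,0) -> (11,0) [heading=0, draw]
  LT 120: heading 0 -> 120
  LT 90: heading 120 -> 210
  RT 150: heading 210 -> 60
  -- iteration 2/2 --
  FD 11: (11,0) -> (16.5,9.526) [heading=60, draw]
  LT 120: heading 60 -> 180
  LT 90: heading 180 -> 270
  RT 150: heading 270 -> 120
]
Final: pos=(16.5,9.526), heading=120, 2 segment(s) drawn
Waypoints (3 total):
(0, 0)
(11, 0)
(16.5, 9.526)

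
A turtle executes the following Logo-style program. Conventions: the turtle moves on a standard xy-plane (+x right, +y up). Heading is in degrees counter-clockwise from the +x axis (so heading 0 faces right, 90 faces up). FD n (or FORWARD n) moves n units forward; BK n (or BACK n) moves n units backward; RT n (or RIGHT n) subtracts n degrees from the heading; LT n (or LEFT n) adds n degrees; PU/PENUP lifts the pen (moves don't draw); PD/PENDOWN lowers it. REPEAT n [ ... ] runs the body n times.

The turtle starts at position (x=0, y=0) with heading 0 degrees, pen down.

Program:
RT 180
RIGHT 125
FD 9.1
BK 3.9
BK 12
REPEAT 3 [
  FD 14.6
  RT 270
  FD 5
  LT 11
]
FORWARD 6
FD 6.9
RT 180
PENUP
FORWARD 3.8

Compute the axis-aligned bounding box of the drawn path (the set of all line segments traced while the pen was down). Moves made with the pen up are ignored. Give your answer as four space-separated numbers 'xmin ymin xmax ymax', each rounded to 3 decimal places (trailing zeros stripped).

Answer: -18.278 -5.57 5.22 15.196

Derivation:
Executing turtle program step by step:
Start: pos=(0,0), heading=0, pen down
RT 180: heading 0 -> 180
RT 125: heading 180 -> 55
FD 9.1: (0,0) -> (5.22,7.454) [heading=55, draw]
BK 3.9: (5.22,7.454) -> (2.983,4.26) [heading=55, draw]
BK 12: (2.983,4.26) -> (-3.9,-5.57) [heading=55, draw]
REPEAT 3 [
  -- iteration 1/3 --
  FD 14.6: (-3.9,-5.57) -> (4.474,6.389) [heading=55, draw]
  RT 270: heading 55 -> 145
  FD 5: (4.474,6.389) -> (0.378,9.257) [heading=145, draw]
  LT 11: heading 145 -> 156
  -- iteration 2/3 --
  FD 14.6: (0.378,9.257) -> (-12.96,15.196) [heading=156, draw]
  RT 270: heading 156 -> 246
  FD 5: (-12.96,15.196) -> (-14.993,10.628) [heading=246, draw]
  LT 11: heading 246 -> 257
  -- iteration 3/3 --
  FD 14.6: (-14.993,10.628) -> (-18.278,-3.598) [heading=257, draw]
  RT 270: heading 257 -> 347
  FD 5: (-18.278,-3.598) -> (-13.406,-4.723) [heading=347, draw]
  LT 11: heading 347 -> 358
]
FD 6: (-13.406,-4.723) -> (-7.409,-4.932) [heading=358, draw]
FD 6.9: (-7.409,-4.932) -> (-0.514,-5.173) [heading=358, draw]
RT 180: heading 358 -> 178
PU: pen up
FD 3.8: (-0.514,-5.173) -> (-4.311,-5.04) [heading=178, move]
Final: pos=(-4.311,-5.04), heading=178, 11 segment(s) drawn

Segment endpoints: x in {-18.278, -14.993, -13.406, -12.96, -7.409, -3.9, -0.514, 0, 0.378, 2.983, 4.474, 5.22}, y in {-5.57, -5.173, -4.932, -4.723, -3.598, 0, 4.26, 6.389, 7.454, 9.257, 10.628, 15.196}
xmin=-18.278, ymin=-5.57, xmax=5.22, ymax=15.196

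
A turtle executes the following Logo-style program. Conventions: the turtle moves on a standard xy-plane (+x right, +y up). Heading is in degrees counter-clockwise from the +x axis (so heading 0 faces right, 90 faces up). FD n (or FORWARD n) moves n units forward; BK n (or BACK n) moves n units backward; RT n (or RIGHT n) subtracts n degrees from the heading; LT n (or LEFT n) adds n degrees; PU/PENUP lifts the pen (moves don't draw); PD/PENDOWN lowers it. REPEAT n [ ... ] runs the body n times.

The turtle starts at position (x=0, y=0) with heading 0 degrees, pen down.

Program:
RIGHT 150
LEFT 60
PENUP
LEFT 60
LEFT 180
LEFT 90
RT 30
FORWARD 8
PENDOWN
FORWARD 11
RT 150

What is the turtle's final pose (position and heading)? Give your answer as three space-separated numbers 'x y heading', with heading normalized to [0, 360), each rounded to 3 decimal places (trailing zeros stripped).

Answer: -16.454 -9.5 60

Derivation:
Executing turtle program step by step:
Start: pos=(0,0), heading=0, pen down
RT 150: heading 0 -> 210
LT 60: heading 210 -> 270
PU: pen up
LT 60: heading 270 -> 330
LT 180: heading 330 -> 150
LT 90: heading 150 -> 240
RT 30: heading 240 -> 210
FD 8: (0,0) -> (-6.928,-4) [heading=210, move]
PD: pen down
FD 11: (-6.928,-4) -> (-16.454,-9.5) [heading=210, draw]
RT 150: heading 210 -> 60
Final: pos=(-16.454,-9.5), heading=60, 1 segment(s) drawn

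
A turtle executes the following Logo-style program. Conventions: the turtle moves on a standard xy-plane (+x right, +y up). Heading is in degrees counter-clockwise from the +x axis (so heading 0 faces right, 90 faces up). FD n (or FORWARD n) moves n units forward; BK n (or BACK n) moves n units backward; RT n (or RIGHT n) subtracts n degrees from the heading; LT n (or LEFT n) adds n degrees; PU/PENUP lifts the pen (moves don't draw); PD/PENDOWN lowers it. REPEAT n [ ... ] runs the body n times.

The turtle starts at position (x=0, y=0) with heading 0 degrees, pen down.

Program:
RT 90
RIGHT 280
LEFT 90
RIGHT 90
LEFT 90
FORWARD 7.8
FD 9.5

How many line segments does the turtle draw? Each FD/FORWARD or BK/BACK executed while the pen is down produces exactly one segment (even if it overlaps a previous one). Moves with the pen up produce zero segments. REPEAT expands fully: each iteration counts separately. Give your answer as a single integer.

Executing turtle program step by step:
Start: pos=(0,0), heading=0, pen down
RT 90: heading 0 -> 270
RT 280: heading 270 -> 350
LT 90: heading 350 -> 80
RT 90: heading 80 -> 350
LT 90: heading 350 -> 80
FD 7.8: (0,0) -> (1.354,7.682) [heading=80, draw]
FD 9.5: (1.354,7.682) -> (3.004,17.037) [heading=80, draw]
Final: pos=(3.004,17.037), heading=80, 2 segment(s) drawn
Segments drawn: 2

Answer: 2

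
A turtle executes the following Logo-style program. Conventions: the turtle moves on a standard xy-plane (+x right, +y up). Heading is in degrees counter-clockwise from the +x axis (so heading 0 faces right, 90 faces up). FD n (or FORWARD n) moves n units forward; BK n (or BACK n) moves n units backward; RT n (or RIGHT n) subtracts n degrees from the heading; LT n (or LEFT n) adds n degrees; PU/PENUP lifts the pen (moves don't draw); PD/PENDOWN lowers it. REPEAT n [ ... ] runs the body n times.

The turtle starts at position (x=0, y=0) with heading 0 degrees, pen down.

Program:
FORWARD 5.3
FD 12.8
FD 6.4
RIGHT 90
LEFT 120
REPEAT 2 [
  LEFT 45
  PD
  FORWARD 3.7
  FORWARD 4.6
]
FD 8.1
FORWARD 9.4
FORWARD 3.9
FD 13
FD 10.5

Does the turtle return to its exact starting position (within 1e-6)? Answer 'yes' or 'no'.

Executing turtle program step by step:
Start: pos=(0,0), heading=0, pen down
FD 5.3: (0,0) -> (5.3,0) [heading=0, draw]
FD 12.8: (5.3,0) -> (18.1,0) [heading=0, draw]
FD 6.4: (18.1,0) -> (24.5,0) [heading=0, draw]
RT 90: heading 0 -> 270
LT 120: heading 270 -> 30
REPEAT 2 [
  -- iteration 1/2 --
  LT 45: heading 30 -> 75
  PD: pen down
  FD 3.7: (24.5,0) -> (25.458,3.574) [heading=75, draw]
  FD 4.6: (25.458,3.574) -> (26.648,8.017) [heading=75, draw]
  -- iteration 2/2 --
  LT 45: heading 75 -> 120
  PD: pen down
  FD 3.7: (26.648,8.017) -> (24.798,11.221) [heading=120, draw]
  FD 4.6: (24.798,11.221) -> (22.498,15.205) [heading=120, draw]
]
FD 8.1: (22.498,15.205) -> (18.448,22.22) [heading=120, draw]
FD 9.4: (18.448,22.22) -> (13.748,30.361) [heading=120, draw]
FD 3.9: (13.748,30.361) -> (11.798,33.738) [heading=120, draw]
FD 13: (11.798,33.738) -> (5.298,44.996) [heading=120, draw]
FD 10.5: (5.298,44.996) -> (0.048,54.09) [heading=120, draw]
Final: pos=(0.048,54.09), heading=120, 12 segment(s) drawn

Start position: (0, 0)
Final position: (0.048, 54.09)
Distance = 54.09; >= 1e-6 -> NOT closed

Answer: no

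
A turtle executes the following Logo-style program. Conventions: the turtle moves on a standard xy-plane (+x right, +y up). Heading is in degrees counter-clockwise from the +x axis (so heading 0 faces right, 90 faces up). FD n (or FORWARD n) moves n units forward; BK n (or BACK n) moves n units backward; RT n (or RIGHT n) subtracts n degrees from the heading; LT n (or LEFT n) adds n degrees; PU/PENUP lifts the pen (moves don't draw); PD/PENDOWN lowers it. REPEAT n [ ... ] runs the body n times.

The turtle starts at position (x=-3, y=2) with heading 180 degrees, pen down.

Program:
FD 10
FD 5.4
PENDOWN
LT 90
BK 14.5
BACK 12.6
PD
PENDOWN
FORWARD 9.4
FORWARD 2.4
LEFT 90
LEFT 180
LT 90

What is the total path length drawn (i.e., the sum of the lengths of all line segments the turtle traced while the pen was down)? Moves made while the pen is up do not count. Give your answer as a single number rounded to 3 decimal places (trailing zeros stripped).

Answer: 54.3

Derivation:
Executing turtle program step by step:
Start: pos=(-3,2), heading=180, pen down
FD 10: (-3,2) -> (-13,2) [heading=180, draw]
FD 5.4: (-13,2) -> (-18.4,2) [heading=180, draw]
PD: pen down
LT 90: heading 180 -> 270
BK 14.5: (-18.4,2) -> (-18.4,16.5) [heading=270, draw]
BK 12.6: (-18.4,16.5) -> (-18.4,29.1) [heading=270, draw]
PD: pen down
PD: pen down
FD 9.4: (-18.4,29.1) -> (-18.4,19.7) [heading=270, draw]
FD 2.4: (-18.4,19.7) -> (-18.4,17.3) [heading=270, draw]
LT 90: heading 270 -> 0
LT 180: heading 0 -> 180
LT 90: heading 180 -> 270
Final: pos=(-18.4,17.3), heading=270, 6 segment(s) drawn

Segment lengths:
  seg 1: (-3,2) -> (-13,2), length = 10
  seg 2: (-13,2) -> (-18.4,2), length = 5.4
  seg 3: (-18.4,2) -> (-18.4,16.5), length = 14.5
  seg 4: (-18.4,16.5) -> (-18.4,29.1), length = 12.6
  seg 5: (-18.4,29.1) -> (-18.4,19.7), length = 9.4
  seg 6: (-18.4,19.7) -> (-18.4,17.3), length = 2.4
Total = 54.3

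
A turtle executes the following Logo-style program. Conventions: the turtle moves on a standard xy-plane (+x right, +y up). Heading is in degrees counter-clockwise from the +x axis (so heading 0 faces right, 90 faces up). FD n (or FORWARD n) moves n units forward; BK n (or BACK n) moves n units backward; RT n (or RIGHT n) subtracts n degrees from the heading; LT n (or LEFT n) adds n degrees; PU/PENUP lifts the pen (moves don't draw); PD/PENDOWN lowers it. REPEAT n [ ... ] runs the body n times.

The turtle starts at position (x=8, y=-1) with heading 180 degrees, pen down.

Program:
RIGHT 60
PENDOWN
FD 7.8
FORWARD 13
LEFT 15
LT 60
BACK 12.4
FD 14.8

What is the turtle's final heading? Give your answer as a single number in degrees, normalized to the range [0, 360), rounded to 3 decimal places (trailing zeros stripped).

Executing turtle program step by step:
Start: pos=(8,-1), heading=180, pen down
RT 60: heading 180 -> 120
PD: pen down
FD 7.8: (8,-1) -> (4.1,5.755) [heading=120, draw]
FD 13: (4.1,5.755) -> (-2.4,17.013) [heading=120, draw]
LT 15: heading 120 -> 135
LT 60: heading 135 -> 195
BK 12.4: (-2.4,17.013) -> (9.577,20.223) [heading=195, draw]
FD 14.8: (9.577,20.223) -> (-4.718,16.392) [heading=195, draw]
Final: pos=(-4.718,16.392), heading=195, 4 segment(s) drawn

Answer: 195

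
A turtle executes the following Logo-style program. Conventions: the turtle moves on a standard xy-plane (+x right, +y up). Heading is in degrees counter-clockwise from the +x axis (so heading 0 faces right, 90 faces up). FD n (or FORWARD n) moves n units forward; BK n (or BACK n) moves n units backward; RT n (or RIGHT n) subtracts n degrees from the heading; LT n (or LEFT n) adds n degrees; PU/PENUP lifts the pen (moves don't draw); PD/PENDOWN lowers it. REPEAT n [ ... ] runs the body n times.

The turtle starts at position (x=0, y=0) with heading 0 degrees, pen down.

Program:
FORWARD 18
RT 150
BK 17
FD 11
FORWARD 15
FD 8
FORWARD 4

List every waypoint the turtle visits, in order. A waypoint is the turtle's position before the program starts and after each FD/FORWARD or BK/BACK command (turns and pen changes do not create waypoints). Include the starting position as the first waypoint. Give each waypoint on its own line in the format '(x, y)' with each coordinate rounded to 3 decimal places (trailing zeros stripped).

Executing turtle program step by step:
Start: pos=(0,0), heading=0, pen down
FD 18: (0,0) -> (18,0) [heading=0, draw]
RT 150: heading 0 -> 210
BK 17: (18,0) -> (32.722,8.5) [heading=210, draw]
FD 11: (32.722,8.5) -> (23.196,3) [heading=210, draw]
FD 15: (23.196,3) -> (10.206,-4.5) [heading=210, draw]
FD 8: (10.206,-4.5) -> (3.278,-8.5) [heading=210, draw]
FD 4: (3.278,-8.5) -> (-0.187,-10.5) [heading=210, draw]
Final: pos=(-0.187,-10.5), heading=210, 6 segment(s) drawn
Waypoints (7 total):
(0, 0)
(18, 0)
(32.722, 8.5)
(23.196, 3)
(10.206, -4.5)
(3.278, -8.5)
(-0.187, -10.5)

Answer: (0, 0)
(18, 0)
(32.722, 8.5)
(23.196, 3)
(10.206, -4.5)
(3.278, -8.5)
(-0.187, -10.5)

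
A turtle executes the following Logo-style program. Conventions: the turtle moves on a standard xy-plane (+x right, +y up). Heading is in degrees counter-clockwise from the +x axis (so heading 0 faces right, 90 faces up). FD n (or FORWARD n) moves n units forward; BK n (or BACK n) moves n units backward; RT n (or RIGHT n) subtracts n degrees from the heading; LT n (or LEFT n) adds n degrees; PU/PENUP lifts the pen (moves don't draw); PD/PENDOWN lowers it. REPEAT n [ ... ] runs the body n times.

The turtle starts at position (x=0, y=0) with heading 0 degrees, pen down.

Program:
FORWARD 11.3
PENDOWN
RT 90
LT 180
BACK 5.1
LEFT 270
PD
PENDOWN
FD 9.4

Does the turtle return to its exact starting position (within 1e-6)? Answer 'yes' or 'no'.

Executing turtle program step by step:
Start: pos=(0,0), heading=0, pen down
FD 11.3: (0,0) -> (11.3,0) [heading=0, draw]
PD: pen down
RT 90: heading 0 -> 270
LT 180: heading 270 -> 90
BK 5.1: (11.3,0) -> (11.3,-5.1) [heading=90, draw]
LT 270: heading 90 -> 0
PD: pen down
PD: pen down
FD 9.4: (11.3,-5.1) -> (20.7,-5.1) [heading=0, draw]
Final: pos=(20.7,-5.1), heading=0, 3 segment(s) drawn

Start position: (0, 0)
Final position: (20.7, -5.1)
Distance = 21.319; >= 1e-6 -> NOT closed

Answer: no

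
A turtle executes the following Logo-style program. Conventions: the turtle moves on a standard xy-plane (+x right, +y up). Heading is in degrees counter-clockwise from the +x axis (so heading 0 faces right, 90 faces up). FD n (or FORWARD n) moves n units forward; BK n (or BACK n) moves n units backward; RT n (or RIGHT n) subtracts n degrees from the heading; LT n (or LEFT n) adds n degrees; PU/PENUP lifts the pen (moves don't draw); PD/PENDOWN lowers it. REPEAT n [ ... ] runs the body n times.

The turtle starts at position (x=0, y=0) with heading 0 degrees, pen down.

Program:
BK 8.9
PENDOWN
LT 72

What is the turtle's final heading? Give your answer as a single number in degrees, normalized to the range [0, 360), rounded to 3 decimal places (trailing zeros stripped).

Executing turtle program step by step:
Start: pos=(0,0), heading=0, pen down
BK 8.9: (0,0) -> (-8.9,0) [heading=0, draw]
PD: pen down
LT 72: heading 0 -> 72
Final: pos=(-8.9,0), heading=72, 1 segment(s) drawn

Answer: 72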